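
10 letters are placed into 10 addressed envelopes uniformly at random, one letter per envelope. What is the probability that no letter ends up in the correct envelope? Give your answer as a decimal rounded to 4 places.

This is the derangement probability: permutations of 10 with no fixed point.
D(10) = 10! · (1 − 1/1! + 1/2! − ··· + (−1)^10/10!) = 1334961.
P = 1334961/3628800 = 16481/44800 ≈ 0.3679.

0.3679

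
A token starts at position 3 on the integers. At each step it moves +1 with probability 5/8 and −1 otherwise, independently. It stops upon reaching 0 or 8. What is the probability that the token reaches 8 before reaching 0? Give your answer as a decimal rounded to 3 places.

Let r = q/p = (3/8)/(5/8) = 3/5. The recurrence P(i) = p·P(i+1) + q·P(i−1) with P(0)=0, P(8)=1 gives P(i) = (1 − r^i)/(1 − r^8).
P(3) = (1 − (3/5)^3) / (1 − (3/5)^8) = 153125/192032 ≈ 0.797.

0.797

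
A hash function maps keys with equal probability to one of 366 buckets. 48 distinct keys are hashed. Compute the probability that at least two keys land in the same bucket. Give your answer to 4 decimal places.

It's easier to compute the probability that all 48 are distinct.
P(all distinct) = 366/366 · 365/366 · ··· · 319/366 ≈ 0.0398.
So the probability of at least one match is 1 − 0.0398 = 0.9602.

0.9602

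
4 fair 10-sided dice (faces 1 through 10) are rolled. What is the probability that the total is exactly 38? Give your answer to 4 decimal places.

There are 10^4 = 10000 equally likely outcomes.
The number of ordered 4-tuples from {1,…,10} summing to 38 is 10.
P(sum = 38) = 10/10000 = 1/1000 ≈ 0.0010.

0.0010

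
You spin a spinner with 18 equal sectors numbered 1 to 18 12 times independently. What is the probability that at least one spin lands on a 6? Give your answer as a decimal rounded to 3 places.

0.496

P(no spin lands on a 6) = (17/18)^12 ≈ 0.504.
P(at least one) = 1 − 0.504 = 0.496.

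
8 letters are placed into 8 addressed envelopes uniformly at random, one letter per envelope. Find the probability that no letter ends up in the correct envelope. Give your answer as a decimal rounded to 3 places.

0.368

This is the derangement probability: permutations of 8 with no fixed point.
D(8) = 8! · (1 − 1/1! + 1/2! − ··· + (−1)^8/8!) = 14833.
P = 14833/40320 = 2119/5760 ≈ 0.368.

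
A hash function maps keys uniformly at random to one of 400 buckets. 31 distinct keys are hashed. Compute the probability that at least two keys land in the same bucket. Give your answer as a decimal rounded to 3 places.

It's easier to compute the probability that all 31 are distinct.
P(all distinct) = 400/400 · 399/400 · ··· · 370/400 ≈ 0.303.
So the probability of at least one match is 1 − 0.303 = 0.697.

0.697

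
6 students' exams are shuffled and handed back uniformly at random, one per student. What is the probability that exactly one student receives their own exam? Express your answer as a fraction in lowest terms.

Choose which one is fixed: C(6,1) = 6 ways.
The remaining 5 must have no fixed point: D(5) = 44.
P = 6·44/720 = 11/30.

11/30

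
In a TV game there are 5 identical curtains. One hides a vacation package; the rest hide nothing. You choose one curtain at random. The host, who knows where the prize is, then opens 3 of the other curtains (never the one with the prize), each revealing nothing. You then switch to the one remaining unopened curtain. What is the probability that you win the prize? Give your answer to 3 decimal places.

Your original curtain holds the prize with probability 1/5, so the other 4 collectively hold it with probability 4/5.
The host can always find 3 empty curtains to open, so the reveals don't change that 4/5; it is now spread over the 1 remaining unopened curtain.
P(win by switching) = (4/5) · (1/1) = 4/5 ≈ 0.800.

0.800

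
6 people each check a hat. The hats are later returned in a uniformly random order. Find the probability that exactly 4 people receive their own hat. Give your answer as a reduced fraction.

1/48

Choose which 4 of the 6 are fixed: C(6,4) = 15 ways.
The remaining 2 must have no fixed point: D(2) = 1.
P = 15·1/720 = 1/48.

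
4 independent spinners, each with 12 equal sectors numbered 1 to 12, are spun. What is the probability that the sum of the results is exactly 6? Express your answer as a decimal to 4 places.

There are 12^4 = 20736 equally likely outcomes.
The number of ordered 4-tuples from {1,…,12} summing to 6 is 10.
P(sum = 6) = 10/20736 = 5/10368 ≈ 0.0005.

0.0005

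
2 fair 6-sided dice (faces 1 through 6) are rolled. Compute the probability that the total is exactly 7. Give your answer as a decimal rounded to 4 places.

There are 6^2 = 36 equally likely outcomes.
The number of ordered 2-tuples from {1,…,6} summing to 7 is 6.
P(sum = 7) = 6/36 = 1/6 ≈ 0.1667.

0.1667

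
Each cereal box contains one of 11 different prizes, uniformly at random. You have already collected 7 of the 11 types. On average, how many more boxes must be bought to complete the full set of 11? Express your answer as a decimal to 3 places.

22.917

Starting from 7 distinct types, each trial gives a new one with probability (11−i)/11 when i types are held, so the wait for the next new type is 11/(11−i).
E = 11/4 + 11/3 + 11/2 + 11/1 = 275/12 ≈ 22.917.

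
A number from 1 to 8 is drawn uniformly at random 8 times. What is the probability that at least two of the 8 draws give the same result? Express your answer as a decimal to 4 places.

P(all 8 different) = 8/8 · 7/8 · ··· · 1/8 ≈ 0.0024.
P(at least two equal) = 1 − 0.0024 = 0.9976.

0.9976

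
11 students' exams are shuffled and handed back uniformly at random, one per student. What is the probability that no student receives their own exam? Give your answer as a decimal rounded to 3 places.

This is the derangement probability: permutations of 11 with no fixed point.
D(11) = 11! · (1 − 1/1! + 1/2! − ··· + (−1)^11/11!) = 14684570.
P = 14684570/39916800 = 1468457/3991680 ≈ 0.368.

0.368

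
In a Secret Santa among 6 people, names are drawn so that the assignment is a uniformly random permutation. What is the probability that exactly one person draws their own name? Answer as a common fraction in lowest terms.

11/30

Choose which one is fixed: C(6,1) = 6 ways.
The remaining 5 must have no fixed point: D(5) = 44.
P = 6·44/720 = 11/30.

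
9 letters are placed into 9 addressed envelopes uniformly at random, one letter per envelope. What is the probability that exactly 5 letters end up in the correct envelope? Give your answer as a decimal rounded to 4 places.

0.0031

Choose which 5 of the 9 are fixed: C(9,5) = 126 ways.
The remaining 4 must have no fixed point: D(4) = 9.
P = 126·9/362880 = 1/320 ≈ 0.0031.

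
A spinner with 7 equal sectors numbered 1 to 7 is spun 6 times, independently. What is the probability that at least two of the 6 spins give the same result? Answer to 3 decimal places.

P(all 6 different) = 7/7 · 6/7 · ··· · 2/7 ≈ 0.043.
P(at least two equal) = 1 − 0.043 = 0.957.

0.957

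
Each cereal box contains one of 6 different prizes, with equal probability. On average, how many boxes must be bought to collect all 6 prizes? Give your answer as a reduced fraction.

After i distinct types are collected, each trial gives a new one with probability (6−i)/6, so the expected wait for the next new type is 6/(6−i).
E = 6/6 + 6/5 + 6/4 + 6/3 + 6/2 + 6/1 = 147/10.

147/10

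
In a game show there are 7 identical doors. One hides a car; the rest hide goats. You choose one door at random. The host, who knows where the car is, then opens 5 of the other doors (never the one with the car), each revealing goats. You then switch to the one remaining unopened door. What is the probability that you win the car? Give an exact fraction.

6/7

Your original door holds the car with probability 1/7, so the other 6 collectively hold it with probability 6/7.
The host can always find 5 empty doors to open, so the reveals don't change that 6/7; it is now spread over the 1 remaining unopened door.
P(win by switching) = (6/7) · (1/1) = 6/7.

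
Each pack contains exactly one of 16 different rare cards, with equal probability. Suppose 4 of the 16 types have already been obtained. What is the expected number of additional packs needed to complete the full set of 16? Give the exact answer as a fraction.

172042/3465

Starting from 4 distinct types, each trial gives a new one with probability (16−i)/16 when i types are held, so the wait for the next new type is 16/(16−i).
E = 16/12 + 16/11 + 16/10 + 16/9 + 16/8 + 16/7 + 16/6 + 16/5 + 16/4 + 16/3 + 16/2 + 16/1 = 172042/3465.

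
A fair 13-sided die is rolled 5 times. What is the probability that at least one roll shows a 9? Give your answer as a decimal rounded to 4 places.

0.3298

P(no roll shows a 9) = (12/13)^5 ≈ 0.6702.
P(at least one) = 1 − 0.6702 = 0.3298.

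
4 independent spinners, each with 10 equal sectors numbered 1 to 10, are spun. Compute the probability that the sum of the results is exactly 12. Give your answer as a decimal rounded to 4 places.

There are 10^4 = 10000 equally likely outcomes.
The number of ordered 4-tuples from {1,…,10} summing to 12 is 165.
P(sum = 12) = 165/10000 = 33/2000 ≈ 0.0165.

0.0165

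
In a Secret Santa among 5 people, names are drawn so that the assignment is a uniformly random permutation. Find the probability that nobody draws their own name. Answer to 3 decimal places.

0.367

This is the derangement probability: permutations of 5 with no fixed point.
D(5) = 5! · (1 − 1/1! + 1/2! − ··· + (−1)^5/5!) = 44.
P = 44/120 = 11/30 ≈ 0.367.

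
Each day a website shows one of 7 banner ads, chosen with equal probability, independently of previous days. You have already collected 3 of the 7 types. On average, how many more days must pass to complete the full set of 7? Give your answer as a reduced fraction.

175/12

Starting from 3 distinct types, each trial gives a new one with probability (7−i)/7 when i types are held, so the wait for the next new type is 7/(7−i).
E = 7/4 + 7/3 + 7/2 + 7/1 = 175/12.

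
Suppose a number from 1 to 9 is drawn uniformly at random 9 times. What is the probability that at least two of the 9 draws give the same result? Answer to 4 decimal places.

P(all 9 different) = 9/9 · 8/9 · ··· · 1/9 ≈ 0.0009.
P(at least two equal) = 1 − 0.0009 = 0.9991.

0.9991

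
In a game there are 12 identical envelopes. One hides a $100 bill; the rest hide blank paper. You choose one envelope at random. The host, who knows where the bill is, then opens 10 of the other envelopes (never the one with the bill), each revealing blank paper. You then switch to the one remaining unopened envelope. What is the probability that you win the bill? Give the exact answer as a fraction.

11/12

Your original envelope holds the bill with probability 1/12, so the other 11 collectively hold it with probability 11/12.
The host can always find 10 empty envelopes to open, so the reveals don't change that 11/12; it is now spread over the 1 remaining unopened envelope.
P(win by switching) = (11/12) · (1/1) = 11/12.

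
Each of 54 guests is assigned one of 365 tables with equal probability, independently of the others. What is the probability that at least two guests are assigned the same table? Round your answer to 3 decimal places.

0.984

It's easier to compute the probability that all 54 are distinct.
P(all distinct) = 365/365 · 364/365 · ··· · 312/365 ≈ 0.016.
So the probability of at least one match is 1 − 0.016 = 0.984.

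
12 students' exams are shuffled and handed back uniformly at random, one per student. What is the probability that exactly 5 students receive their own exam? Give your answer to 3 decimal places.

0.003

Choose which 5 of the 12 are fixed: C(12,5) = 792 ways.
The remaining 7 must have no fixed point: D(7) = 1854.
P = 792·1854/479001600 = 103/33600 ≈ 0.003.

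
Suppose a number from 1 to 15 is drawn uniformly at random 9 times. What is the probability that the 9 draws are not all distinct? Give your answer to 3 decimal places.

P(all 9 different) = 15/15 · 14/15 · ··· · 7/15 ≈ 0.047.
P(at least two equal) = 1 − 0.047 = 0.953.

0.953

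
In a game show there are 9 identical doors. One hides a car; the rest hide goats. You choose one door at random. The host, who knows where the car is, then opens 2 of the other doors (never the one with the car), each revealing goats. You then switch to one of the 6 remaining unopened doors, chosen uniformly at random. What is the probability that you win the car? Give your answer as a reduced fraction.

4/27

Your original door holds the car with probability 1/9, so the other 8 collectively hold it with probability 8/9.
The host can always find 2 empty doors to open, so the reveals don't change that 8/9; it is now spread over the 6 remaining unopened doors.
P(win by switching) = (8/9) · (1/6) = 4/27.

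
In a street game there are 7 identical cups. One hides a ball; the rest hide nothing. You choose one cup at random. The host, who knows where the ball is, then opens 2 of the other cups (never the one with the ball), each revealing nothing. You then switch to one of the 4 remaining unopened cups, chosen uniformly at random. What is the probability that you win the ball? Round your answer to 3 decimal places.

0.214

Your original cup holds the ball with probability 1/7, so the other 6 collectively hold it with probability 6/7.
The host can always find 2 empty cups to open, so the reveals don't change that 6/7; it is now spread over the 4 remaining unopened cups.
P(win by switching) = (6/7) · (1/4) = 3/14 ≈ 0.214.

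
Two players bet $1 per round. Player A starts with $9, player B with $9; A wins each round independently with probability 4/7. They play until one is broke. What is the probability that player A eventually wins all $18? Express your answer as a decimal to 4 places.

Let r = q/p = (3/7)/(4/7) = 3/4. The recurrence P(i) = p·P(i+1) + q·P(i−1) with P(0)=0, P(18)=1 gives P(i) = (1 − r^i)/(1 − r^18).
P(9) = (1 − (3/4)^9) / (1 − (3/4)^18) = 262144/281827 ≈ 0.9302.

0.9302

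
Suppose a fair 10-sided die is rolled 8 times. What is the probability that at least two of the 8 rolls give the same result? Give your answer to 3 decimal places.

0.982

P(all 8 different) = 10/10 · 9/10 · ··· · 3/10 ≈ 0.018.
P(at least two equal) = 1 − 0.018 = 0.982.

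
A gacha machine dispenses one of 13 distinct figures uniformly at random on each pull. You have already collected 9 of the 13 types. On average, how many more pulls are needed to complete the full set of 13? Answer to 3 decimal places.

Starting from 9 distinct types, each trial gives a new one with probability (13−i)/13 when i types are held, so the wait for the next new type is 13/(13−i).
E = 13/4 + 13/3 + 13/2 + 13/1 = 325/12 ≈ 27.083.

27.083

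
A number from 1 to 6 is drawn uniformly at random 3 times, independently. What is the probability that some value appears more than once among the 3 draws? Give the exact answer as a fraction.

4/9

P(all 3 different) = 6/6 · 5/6 · ··· · 4/6 = 5/9.
P(at least two equal) = 1 − 5/9 = 4/9.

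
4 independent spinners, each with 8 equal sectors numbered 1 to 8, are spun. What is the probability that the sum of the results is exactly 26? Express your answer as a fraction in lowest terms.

21/1024

There are 8^4 = 4096 equally likely outcomes.
The number of ordered 4-tuples from {1,…,8} summing to 26 is 84.
P(sum = 26) = 84/4096 = 21/1024.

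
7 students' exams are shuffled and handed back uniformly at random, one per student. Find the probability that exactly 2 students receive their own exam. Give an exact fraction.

11/60

Choose which 2 of the 7 are fixed: C(7,2) = 21 ways.
The remaining 5 must have no fixed point: D(5) = 44.
P = 21·44/5040 = 11/60.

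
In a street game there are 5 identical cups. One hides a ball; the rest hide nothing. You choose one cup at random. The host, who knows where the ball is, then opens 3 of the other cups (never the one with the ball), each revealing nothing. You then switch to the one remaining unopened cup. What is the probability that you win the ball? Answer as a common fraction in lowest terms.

Your original cup holds the ball with probability 1/5, so the other 4 collectively hold it with probability 4/5.
The host can always find 3 empty cups to open, so the reveals don't change that 4/5; it is now spread over the 1 remaining unopened cup.
P(win by switching) = (4/5) · (1/1) = 4/5.

4/5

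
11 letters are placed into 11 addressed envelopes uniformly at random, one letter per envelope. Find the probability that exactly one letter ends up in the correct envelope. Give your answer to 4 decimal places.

0.3679

Choose which one is fixed: C(11,1) = 11 ways.
The remaining 10 must have no fixed point: D(10) = 1334961.
P = 11·1334961/39916800 = 16481/44800 ≈ 0.3679.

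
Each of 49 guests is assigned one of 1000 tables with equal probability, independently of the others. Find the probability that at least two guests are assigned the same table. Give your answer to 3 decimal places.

0.697

It's easier to compute the probability that all 49 are distinct.
P(all distinct) = 1000/1000 · 999/1000 · ··· · 952/1000 ≈ 0.303.
So the probability of at least one match is 1 − 0.303 = 0.697.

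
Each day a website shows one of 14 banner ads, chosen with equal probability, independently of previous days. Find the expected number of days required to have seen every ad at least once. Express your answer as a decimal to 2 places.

After i distinct types are collected, each trial gives a new one with probability (14−i)/14, so the expected wait for the next new type is 14/(14−i).
E = 14/14 + 14/13 + 14/12 + 14/11 + 14/10 + 14/9 + 14/8 + 14/7 + 14/6 + 14/5 + 14/4 + 14/3 + 14/2 + 14/1 = 1171733/25740 ≈ 45.52.

45.52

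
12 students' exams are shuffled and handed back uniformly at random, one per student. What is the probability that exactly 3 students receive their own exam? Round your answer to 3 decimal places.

Choose which 3 of the 12 are fixed: C(12,3) = 220 ways.
The remaining 9 must have no fixed point: D(9) = 133496.
P = 220·133496/479001600 = 16687/272160 ≈ 0.061.

0.061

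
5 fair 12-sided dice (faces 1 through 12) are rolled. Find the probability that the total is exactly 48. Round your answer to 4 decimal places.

There are 12^5 = 248832 equally likely outcomes.
The number of ordered 5-tuples from {1,…,12} summing to 48 is 1815.
P(sum = 48) = 1815/248832 = 605/82944 ≈ 0.0073.

0.0073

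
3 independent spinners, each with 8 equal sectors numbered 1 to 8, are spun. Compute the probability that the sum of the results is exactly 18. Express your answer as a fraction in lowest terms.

7/128

There are 8^3 = 512 equally likely outcomes.
The number of ordered 3-tuples from {1,…,8} summing to 18 is 28.
P(sum = 18) = 28/512 = 7/128.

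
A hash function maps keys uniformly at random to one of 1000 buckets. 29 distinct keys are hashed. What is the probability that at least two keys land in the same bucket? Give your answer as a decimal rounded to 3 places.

0.336

It's easier to compute the probability that all 29 are distinct.
P(all distinct) = 1000/1000 · 999/1000 · ··· · 972/1000 ≈ 0.664.
So the probability of at least one match is 1 − 0.664 = 0.336.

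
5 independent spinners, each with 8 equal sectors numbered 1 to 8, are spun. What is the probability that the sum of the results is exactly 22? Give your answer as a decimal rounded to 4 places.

0.0751

There are 8^5 = 32768 equally likely outcomes.
The number of ordered 5-tuples from {1,…,8} summing to 22 is 2460.
P(sum = 22) = 2460/32768 = 615/8192 ≈ 0.0751.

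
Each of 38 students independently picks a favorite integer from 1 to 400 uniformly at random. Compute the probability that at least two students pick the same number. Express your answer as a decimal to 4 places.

It's easier to compute the probability that all 38 are distinct.
P(all distinct) = 400/400 · 399/400 · ··· · 363/400 ≈ 0.1628.
So the probability of at least one match is 1 − 0.1628 = 0.8372.

0.8372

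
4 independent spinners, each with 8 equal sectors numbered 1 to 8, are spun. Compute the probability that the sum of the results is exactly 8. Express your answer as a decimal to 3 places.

0.009

There are 8^4 = 4096 equally likely outcomes.
The number of ordered 4-tuples from {1,…,8} summing to 8 is 35.
P(sum = 8) = 35/4096 ≈ 0.009.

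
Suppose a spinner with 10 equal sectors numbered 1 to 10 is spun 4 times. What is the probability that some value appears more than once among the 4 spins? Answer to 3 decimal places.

0.496

P(all 4 different) = 10/10 · 9/10 · ··· · 7/10 ≈ 0.504.
P(at least two equal) = 1 − 0.504 = 0.496.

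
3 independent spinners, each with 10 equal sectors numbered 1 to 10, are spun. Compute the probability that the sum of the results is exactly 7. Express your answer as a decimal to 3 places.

There are 10^3 = 1000 equally likely outcomes.
The number of ordered 3-tuples from {1,…,10} summing to 7 is 15.
P(sum = 7) = 15/1000 = 3/200 ≈ 0.015.

0.015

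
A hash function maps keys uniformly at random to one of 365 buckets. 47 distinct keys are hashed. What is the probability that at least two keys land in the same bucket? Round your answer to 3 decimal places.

0.955

It's easier to compute the probability that all 47 are distinct.
P(all distinct) = 365/365 · 364/365 · ··· · 319/365 ≈ 0.045.
So the probability of at least one match is 1 − 0.045 = 0.955.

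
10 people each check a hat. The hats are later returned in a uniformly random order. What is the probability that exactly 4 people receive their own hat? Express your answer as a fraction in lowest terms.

53/3456

Choose which 4 of the 10 are fixed: C(10,4) = 210 ways.
The remaining 6 must have no fixed point: D(6) = 265.
P = 210·265/3628800 = 53/3456.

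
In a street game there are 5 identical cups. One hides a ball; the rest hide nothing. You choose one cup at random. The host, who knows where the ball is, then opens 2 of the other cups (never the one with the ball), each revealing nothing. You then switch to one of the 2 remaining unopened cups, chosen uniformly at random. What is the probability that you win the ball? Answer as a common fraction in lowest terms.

2/5

Your original cup holds the ball with probability 1/5, so the other 4 collectively hold it with probability 4/5.
The host can always find 2 empty cups to open, so the reveals don't change that 4/5; it is now spread over the 2 remaining unopened cups.
P(win by switching) = (4/5) · (1/2) = 2/5.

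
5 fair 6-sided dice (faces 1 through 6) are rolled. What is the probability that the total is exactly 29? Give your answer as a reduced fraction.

5/7776

There are 6^5 = 7776 equally likely outcomes.
The number of ordered 5-tuples from {1,…,6} summing to 29 is 5.
P(sum = 29) = 5/7776.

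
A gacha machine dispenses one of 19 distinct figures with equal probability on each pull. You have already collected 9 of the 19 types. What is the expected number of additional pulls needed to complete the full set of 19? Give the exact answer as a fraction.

Starting from 9 distinct types, each trial gives a new one with probability (19−i)/19 when i types are held, so the wait for the next new type is 19/(19−i).
E = 19/10 + 19/9 + 19/8 + 19/7 + 19/6 + 19/5 + 19/4 + 19/3 + 19/2 + 19/1 = 140239/2520.

140239/2520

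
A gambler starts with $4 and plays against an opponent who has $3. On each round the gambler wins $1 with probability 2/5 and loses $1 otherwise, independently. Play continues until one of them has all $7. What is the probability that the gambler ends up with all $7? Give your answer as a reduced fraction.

Let r = q/p = (3/5)/(2/5) = 3/2. The recurrence P(i) = p·P(i+1) + q·P(i−1) with P(0)=0, P(7)=1 gives P(i) = (1 − r^i)/(1 − r^7).
P(4) = (1 − (3/2)^4) / (1 − (3/2)^7) = 520/2059.

520/2059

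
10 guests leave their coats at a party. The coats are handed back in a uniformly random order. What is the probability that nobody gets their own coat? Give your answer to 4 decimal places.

This is the derangement probability: permutations of 10 with no fixed point.
D(10) = 10! · (1 − 1/1! + 1/2! − ··· + (−1)^10/10!) = 1334961.
P = 1334961/3628800 = 16481/44800 ≈ 0.3679.

0.3679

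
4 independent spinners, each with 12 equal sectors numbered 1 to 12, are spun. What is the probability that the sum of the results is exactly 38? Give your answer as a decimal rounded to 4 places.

There are 12^4 = 20736 equally likely outcomes.
The number of ordered 4-tuples from {1,…,12} summing to 38 is 286.
P(sum = 38) = 286/20736 = 143/10368 ≈ 0.0138.

0.0138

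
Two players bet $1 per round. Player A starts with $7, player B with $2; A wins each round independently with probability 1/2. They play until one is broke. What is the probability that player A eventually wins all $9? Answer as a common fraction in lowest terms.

With a fair step, P(i) = ½P(i−1) + ½P(i+1) with P(0)=0, P(9)=1 has the linear solution P(i) = i/9.
P(7) = 7/9.

7/9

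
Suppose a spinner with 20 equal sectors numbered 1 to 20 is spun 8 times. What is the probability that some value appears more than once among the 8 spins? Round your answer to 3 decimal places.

0.802

P(all 8 different) = 20/20 · 19/20 · ··· · 13/20 ≈ 0.198.
P(at least two equal) = 1 − 0.198 = 0.802.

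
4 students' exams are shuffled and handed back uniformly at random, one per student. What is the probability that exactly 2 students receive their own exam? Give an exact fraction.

Choose which 2 of the 4 are fixed: C(4,2) = 6 ways.
The remaining 2 must have no fixed point: D(2) = 1.
P = 6·1/24 = 1/4.

1/4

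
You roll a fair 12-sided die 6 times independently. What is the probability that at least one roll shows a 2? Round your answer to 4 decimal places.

P(no roll shows a 2) = (11/12)^6 ≈ 0.5933.
P(at least one) = 1 − 0.5933 = 0.4067.

0.4067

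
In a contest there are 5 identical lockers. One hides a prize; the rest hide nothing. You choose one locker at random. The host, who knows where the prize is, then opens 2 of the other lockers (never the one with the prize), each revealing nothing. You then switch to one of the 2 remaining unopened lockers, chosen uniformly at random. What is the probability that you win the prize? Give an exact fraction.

2/5

Your original locker holds the prize with probability 1/5, so the other 4 collectively hold it with probability 4/5.
The host can always find 2 empty lockers to open, so the reveals don't change that 4/5; it is now spread over the 2 remaining unopened lockers.
P(win by switching) = (4/5) · (1/2) = 2/5.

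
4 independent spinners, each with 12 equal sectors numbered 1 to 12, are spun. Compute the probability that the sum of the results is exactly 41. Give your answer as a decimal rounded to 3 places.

There are 12^4 = 20736 equally likely outcomes.
The number of ordered 4-tuples from {1,…,12} summing to 41 is 120.
P(sum = 41) = 120/20736 = 5/864 ≈ 0.006.

0.006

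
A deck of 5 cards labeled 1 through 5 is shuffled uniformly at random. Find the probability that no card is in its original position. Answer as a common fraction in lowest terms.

This is the derangement probability: permutations of 5 with no fixed point.
D(5) = 5! · (1 − 1/1! + 1/2! − ··· + (−1)^5/5!) = 44.
P = 44/120 = 11/30.

11/30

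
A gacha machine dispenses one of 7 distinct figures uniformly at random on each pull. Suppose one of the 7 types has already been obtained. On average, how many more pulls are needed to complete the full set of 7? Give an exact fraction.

Starting from 1 distinct type, each trial gives a new one with probability (7−i)/7 when i types are held, so the wait for the next new type is 7/(7−i).
E = 7/6 + 7/5 + 7/4 + 7/3 + 7/2 + 7/1 = 343/20.

343/20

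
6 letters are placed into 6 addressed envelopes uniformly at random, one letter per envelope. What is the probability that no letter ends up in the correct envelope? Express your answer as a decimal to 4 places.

0.3681

This is the derangement probability: permutations of 6 with no fixed point.
D(6) = 6! · (1 − 1/1! + 1/2! − ··· + (−1)^6/6!) = 265.
P = 265/720 = 53/144 ≈ 0.3681.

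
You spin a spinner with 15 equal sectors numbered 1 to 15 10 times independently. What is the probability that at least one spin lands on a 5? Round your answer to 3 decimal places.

0.498

P(no spin lands on a 5) = (14/15)^10 ≈ 0.502.
P(at least one) = 1 − 0.502 = 0.498.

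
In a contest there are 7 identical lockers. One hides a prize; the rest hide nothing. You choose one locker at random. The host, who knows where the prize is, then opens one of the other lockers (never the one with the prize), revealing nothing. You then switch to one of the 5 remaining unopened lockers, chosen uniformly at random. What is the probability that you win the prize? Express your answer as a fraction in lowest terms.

6/35

Your original locker holds the prize with probability 1/7, so the other 6 collectively hold it with probability 6/7.
The host can always find an empty locker to open, so this doesn't change that 6/7; it is now spread over the 5 remaining unopened lockers.
P(win by switching) = (6/7) · (1/5) = 6/35.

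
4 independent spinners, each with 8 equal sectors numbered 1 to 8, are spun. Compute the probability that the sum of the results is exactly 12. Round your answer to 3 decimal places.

0.039

There are 8^4 = 4096 equally likely outcomes.
The number of ordered 4-tuples from {1,…,8} summing to 12 is 161.
P(sum = 12) = 161/4096 ≈ 0.039.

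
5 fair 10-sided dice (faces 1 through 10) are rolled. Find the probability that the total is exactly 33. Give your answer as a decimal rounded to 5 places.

0.04335

There are 10^5 = 100000 equally likely outcomes.
The number of ordered 5-tuples from {1,…,10} summing to 33 is 4335.
P(sum = 33) = 4335/100000 = 867/20000 ≈ 0.04335.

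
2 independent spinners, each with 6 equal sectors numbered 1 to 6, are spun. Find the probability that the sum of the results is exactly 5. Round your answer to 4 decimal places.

0.1111

There are 6^2 = 36 equally likely outcomes.
The number of ordered 2-tuples from {1,…,6} summing to 5 is 4.
P(sum = 5) = 4/36 = 1/9 ≈ 0.1111.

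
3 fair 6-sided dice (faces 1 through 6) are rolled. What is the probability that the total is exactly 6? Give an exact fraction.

There are 6^3 = 216 equally likely outcomes.
The number of ordered 3-tuples from {1,…,6} summing to 6 is 10.
P(sum = 6) = 10/216 = 5/108.

5/108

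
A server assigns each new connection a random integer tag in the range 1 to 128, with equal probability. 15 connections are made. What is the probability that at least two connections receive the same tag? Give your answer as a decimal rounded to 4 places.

It's easier to compute the probability that all 15 are distinct.
P(all distinct) = 128/128 · 127/128 · ··· · 114/128 ≈ 0.4261.
So the probability of at least one match is 1 − 0.4261 = 0.5739.

0.5739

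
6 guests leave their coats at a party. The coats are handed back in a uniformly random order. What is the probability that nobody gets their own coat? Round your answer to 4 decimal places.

This is the derangement probability: permutations of 6 with no fixed point.
D(6) = 6! · (1 − 1/1! + 1/2! − ··· + (−1)^6/6!) = 265.
P = 265/720 = 53/144 ≈ 0.3681.

0.3681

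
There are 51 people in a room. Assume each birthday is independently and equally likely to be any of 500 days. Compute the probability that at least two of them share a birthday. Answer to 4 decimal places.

0.9287

It's easier to compute the probability that all 51 are distinct.
P(all distinct) = 500/500 · 499/500 · ··· · 450/500 ≈ 0.0713.
So the probability of at least one match is 1 − 0.0713 = 0.9287.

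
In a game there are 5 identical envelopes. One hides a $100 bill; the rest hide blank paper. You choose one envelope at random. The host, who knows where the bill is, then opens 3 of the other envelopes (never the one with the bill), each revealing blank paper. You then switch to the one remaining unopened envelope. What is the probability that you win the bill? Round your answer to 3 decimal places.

Your original envelope holds the bill with probability 1/5, so the other 4 collectively hold it with probability 4/5.
The host can always find 3 empty envelopes to open, so the reveals don't change that 4/5; it is now spread over the 1 remaining unopened envelope.
P(win by switching) = (4/5) · (1/1) = 4/5 ≈ 0.800.

0.800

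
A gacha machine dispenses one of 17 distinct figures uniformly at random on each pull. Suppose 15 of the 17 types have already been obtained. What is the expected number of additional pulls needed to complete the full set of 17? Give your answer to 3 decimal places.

Starting from 15 distinct types, each trial gives a new one with probability (17−i)/17 when i types are held, so the wait for the next new type is 17/(17−i).
E = 17/2 + 17/1 = 51/2 ≈ 25.500.

25.500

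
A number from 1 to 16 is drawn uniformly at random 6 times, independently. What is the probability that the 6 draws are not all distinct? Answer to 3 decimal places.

0.656

P(all 6 different) = 16/16 · 15/16 · ··· · 11/16 ≈ 0.344.
P(at least two equal) = 1 − 0.344 = 0.656.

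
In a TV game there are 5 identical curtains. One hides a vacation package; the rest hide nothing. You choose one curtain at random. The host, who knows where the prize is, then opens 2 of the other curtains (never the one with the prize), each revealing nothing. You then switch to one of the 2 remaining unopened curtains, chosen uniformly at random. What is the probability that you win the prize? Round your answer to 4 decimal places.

0.4000

Your original curtain holds the prize with probability 1/5, so the other 4 collectively hold it with probability 4/5.
The host can always find 2 empty curtains to open, so the reveals don't change that 4/5; it is now spread over the 2 remaining unopened curtains.
P(win by switching) = (4/5) · (1/2) = 2/5 ≈ 0.4000.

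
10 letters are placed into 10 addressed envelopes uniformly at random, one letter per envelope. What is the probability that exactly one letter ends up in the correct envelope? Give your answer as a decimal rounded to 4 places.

0.3679

Choose which one is fixed: C(10,1) = 10 ways.
The remaining 9 must have no fixed point: D(9) = 133496.
P = 10·133496/3628800 = 16687/45360 ≈ 0.3679.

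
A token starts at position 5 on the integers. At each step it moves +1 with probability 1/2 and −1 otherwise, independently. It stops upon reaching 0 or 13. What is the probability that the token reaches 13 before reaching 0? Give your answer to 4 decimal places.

With a fair step, P(i) = ½P(i−1) + ½P(i+1) with P(0)=0, P(13)=1 has the linear solution P(i) = i/13.
P(5) = 5/13 ≈ 0.3846.

0.3846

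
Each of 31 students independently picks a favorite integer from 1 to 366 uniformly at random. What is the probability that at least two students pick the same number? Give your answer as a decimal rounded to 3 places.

It's easier to compute the probability that all 31 are distinct.
P(all distinct) = 366/366 · 365/366 · ··· · 336/366 ≈ 0.271.
So the probability of at least one match is 1 − 0.271 = 0.729.

0.729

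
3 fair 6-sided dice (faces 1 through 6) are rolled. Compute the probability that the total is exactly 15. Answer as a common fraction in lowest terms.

There are 6^3 = 216 equally likely outcomes.
The number of ordered 3-tuples from {1,…,6} summing to 15 is 10.
P(sum = 15) = 10/216 = 5/108.

5/108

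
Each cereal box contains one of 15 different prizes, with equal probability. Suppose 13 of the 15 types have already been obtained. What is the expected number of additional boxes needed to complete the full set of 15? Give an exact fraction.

Starting from 13 distinct types, each trial gives a new one with probability (15−i)/15 when i types are held, so the wait for the next new type is 15/(15−i).
E = 15/2 + 15/1 = 45/2.

45/2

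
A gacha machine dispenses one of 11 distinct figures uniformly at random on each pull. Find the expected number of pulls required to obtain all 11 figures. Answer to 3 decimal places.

After i distinct types are collected, each trial gives a new one with probability (11−i)/11, so the expected wait for the next new type is 11/(11−i).
E = 11/11 + 11/10 + 11/9 + 11/8 + 11/7 + 11/6 + 11/5 + 11/4 + 11/3 + 11/2 + 11/1 = 83711/2520 ≈ 33.219.

33.219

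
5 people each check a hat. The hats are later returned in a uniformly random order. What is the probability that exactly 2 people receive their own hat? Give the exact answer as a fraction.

Choose which 2 of the 5 are fixed: C(5,2) = 10 ways.
The remaining 3 must have no fixed point: D(3) = 2.
P = 10·2/120 = 1/6.

1/6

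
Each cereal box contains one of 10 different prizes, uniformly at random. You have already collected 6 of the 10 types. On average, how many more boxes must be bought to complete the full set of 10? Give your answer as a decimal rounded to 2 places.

20.83

Starting from 6 distinct types, each trial gives a new one with probability (10−i)/10 when i types are held, so the wait for the next new type is 10/(10−i).
E = 10/4 + 10/3 + 10/2 + 10/1 = 125/6 ≈ 20.83.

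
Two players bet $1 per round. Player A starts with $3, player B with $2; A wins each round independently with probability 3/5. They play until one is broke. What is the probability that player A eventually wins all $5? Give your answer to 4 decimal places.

0.8104

Let r = q/p = (2/5)/(3/5) = 2/3. The recurrence P(i) = p·P(i+1) + q·P(i−1) with P(0)=0, P(5)=1 gives P(i) = (1 − r^i)/(1 − r^5).
P(3) = (1 − (2/3)^3) / (1 − (2/3)^5) = 171/211 ≈ 0.8104.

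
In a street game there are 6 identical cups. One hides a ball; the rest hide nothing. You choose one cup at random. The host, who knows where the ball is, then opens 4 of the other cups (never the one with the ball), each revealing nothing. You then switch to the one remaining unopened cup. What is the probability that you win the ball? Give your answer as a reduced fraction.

Your original cup holds the ball with probability 1/6, so the other 5 collectively hold it with probability 5/6.
The host can always find 4 empty cups to open, so the reveals don't change that 5/6; it is now spread over the 1 remaining unopened cup.
P(win by switching) = (5/6) · (1/1) = 5/6.

5/6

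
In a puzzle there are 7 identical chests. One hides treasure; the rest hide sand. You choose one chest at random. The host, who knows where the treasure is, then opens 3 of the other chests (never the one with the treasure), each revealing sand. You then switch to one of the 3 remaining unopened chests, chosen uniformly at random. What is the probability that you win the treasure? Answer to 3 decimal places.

Your original chest holds the treasure with probability 1/7, so the other 6 collectively hold it with probability 6/7.
The host can always find 3 empty chests to open, so the reveals don't change that 6/7; it is now spread over the 3 remaining unopened chests.
P(win by switching) = (6/7) · (1/3) = 2/7 ≈ 0.286.

0.286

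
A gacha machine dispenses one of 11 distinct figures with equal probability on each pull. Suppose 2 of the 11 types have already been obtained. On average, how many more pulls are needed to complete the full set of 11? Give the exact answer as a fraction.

Starting from 2 distinct types, each trial gives a new one with probability (11−i)/11 when i types are held, so the wait for the next new type is 11/(11−i).
E = 11/9 + 11/8 + 11/7 + 11/6 + 11/5 + 11/4 + 11/3 + 11/2 + 11/1 = 78419/2520.

78419/2520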